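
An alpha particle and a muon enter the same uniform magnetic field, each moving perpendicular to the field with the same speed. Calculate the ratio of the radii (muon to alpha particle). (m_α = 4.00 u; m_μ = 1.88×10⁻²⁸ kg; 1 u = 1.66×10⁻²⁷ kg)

r = mv/(qB) ⇒ at equal v, r ∝ m/q.
r_{muon}/r_{alpha particle} = 0.0566.

ratio ≈ 0.0566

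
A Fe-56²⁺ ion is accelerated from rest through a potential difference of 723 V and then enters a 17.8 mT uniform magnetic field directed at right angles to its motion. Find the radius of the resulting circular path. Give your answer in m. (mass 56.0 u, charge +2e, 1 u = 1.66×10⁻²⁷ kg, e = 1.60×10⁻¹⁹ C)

r ≈ 1.15 m

The kinetic energy gained is K = qV = (2×1.60×10^-19)(723) = 2.31×10^-16 J.
v = √(2K/m) = 7.06×10^4 m/s.
r = mv/(qB) = (9.30×10^-26)(7.06×10^4) / [(2×1.60×10^-19)(0.0178)] = 1.15 m.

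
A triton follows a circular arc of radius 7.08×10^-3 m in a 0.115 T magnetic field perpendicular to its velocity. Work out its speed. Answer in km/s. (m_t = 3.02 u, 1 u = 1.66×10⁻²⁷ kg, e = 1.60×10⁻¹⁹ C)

From qvB = mv²/r, v = qBr/m.
v = (1×1.60×10^-19)(0.115)(7.08×10^-3) / (5.01×10^-27) = 2.60×10^4 m/s.

v ≈ 26.0 km/s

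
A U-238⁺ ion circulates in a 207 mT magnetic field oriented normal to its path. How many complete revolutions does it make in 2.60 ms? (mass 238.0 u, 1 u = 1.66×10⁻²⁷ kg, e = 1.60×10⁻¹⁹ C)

T = 2πm/(qB) = 2π(3.9508×10^-25) / [(1×1.60×10^-19)(0.207)] = 7.4951×10^-5 s.
N = t/T = 2.60×10^-3 / 7.4951×10^-5 ≈ 34.69, so 34 complete revolutions.

N = 34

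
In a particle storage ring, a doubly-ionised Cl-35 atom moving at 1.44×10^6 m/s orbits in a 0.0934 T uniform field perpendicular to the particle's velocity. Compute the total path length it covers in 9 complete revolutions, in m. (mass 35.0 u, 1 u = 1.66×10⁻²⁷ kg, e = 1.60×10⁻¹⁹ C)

r = mv/(qB) = 2.80 m, so one revolution covers 2πr = 17.6 m.
In 9 revolutions: L = 9·2πr = 158 m.

L ≈ 158 m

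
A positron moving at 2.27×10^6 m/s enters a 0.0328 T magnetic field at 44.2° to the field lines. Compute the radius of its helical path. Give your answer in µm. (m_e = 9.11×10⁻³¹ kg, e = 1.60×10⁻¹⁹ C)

r ≈ 275 µm

Only the perpendicular component v⊥ = v sin44.2° = 1.58×10^6 m/s is bent by the field.
r = m v⊥ /(qB) = (9.11×10^-31)(1.58×10^6) / [(1×1.60×10^-19)(0.0328)] = 2.75×10^-4 m.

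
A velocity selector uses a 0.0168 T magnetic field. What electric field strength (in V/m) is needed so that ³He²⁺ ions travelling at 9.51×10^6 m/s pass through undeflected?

qE = qvB ⇒ E = vB = (9.51×10^6)(0.0168) = 1.60×10^5 V/m.

E ≈ 1.60×10^5 V/m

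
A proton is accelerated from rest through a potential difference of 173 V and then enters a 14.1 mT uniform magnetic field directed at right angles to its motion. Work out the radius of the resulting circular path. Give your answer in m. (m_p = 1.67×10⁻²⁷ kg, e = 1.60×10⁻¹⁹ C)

The kinetic energy gained is K = qV = (1×1.60×10^-19)(173) = 2.77×10^-17 J.
v = √(2K/m) = 1.82×10^5 m/s.
r = mv/(qB) = (1.67×10^-27)(1.82×10^5) / [(1×1.60×10^-19)(0.0141)] = 0.135 m.

r ≈ 0.135 m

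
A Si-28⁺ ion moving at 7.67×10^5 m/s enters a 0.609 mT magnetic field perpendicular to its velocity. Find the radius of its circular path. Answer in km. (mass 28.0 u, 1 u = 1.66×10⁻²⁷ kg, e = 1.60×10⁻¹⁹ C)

r ≈ 0.366 km

The magnetic force provides the centripetal force: qvB = mv²/r, so r = mv/(qB).
r = (4.65×10^-26 kg)(7.67×10^5 m/s) / [(1×1.60×10^-19 C)(6.09×10^-4 T)] = 366 m.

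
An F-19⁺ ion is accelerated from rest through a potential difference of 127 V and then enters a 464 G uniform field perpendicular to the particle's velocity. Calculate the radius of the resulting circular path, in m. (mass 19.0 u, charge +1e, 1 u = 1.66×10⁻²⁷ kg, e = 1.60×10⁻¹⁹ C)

The kinetic energy gained is K = qV = (1×1.60×10^-19)(127) = 2.03×10^-17 J.
v = √(2K/m) = 3.59×10^4 m/s.
r = mv/(qB) = (3.15×10^-26)(3.59×10^4) / [(1×1.60×10^-19)(0.0464)] = 0.152 m.

r ≈ 0.152 m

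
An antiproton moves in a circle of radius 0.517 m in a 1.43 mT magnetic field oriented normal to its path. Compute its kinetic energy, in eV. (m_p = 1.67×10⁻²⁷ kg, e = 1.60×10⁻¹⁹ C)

K ≈ 26.2 eV

v = qBr/m = (1×1.60×10^-19)(1.43×10^-3)(0.517) / (1.67×10^-27) = 7.08×10^4 m/s.
K = ½mv² = 0.5·(1.67×10^-27)·(7.08×10^4)² = 4.19×10^-18 J = 26.2 eV.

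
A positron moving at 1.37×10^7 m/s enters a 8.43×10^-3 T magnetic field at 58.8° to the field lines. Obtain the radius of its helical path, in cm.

r ≈ 0.791 cm

Only the perpendicular component v⊥ = v sin58.8° = 1.17×10^7 m/s is bent by the field.
r = m v⊥ /(qB) = (9.11×10^-31)(1.17×10^7) / [(1×1.60×10^-19)(8.43×10^-3)] = 7.91×10^-3 m.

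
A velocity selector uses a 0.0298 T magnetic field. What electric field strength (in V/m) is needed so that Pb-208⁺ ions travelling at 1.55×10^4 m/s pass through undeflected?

E ≈ 462 V/m

qE = qvB ⇒ E = vB = (1.55×10^4)(0.0298) = 462 V/m.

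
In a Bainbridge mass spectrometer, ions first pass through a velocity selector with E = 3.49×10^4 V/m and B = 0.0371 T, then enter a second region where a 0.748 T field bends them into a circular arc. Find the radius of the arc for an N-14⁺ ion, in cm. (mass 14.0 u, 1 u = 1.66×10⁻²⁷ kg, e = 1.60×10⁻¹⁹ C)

r ≈ 18.3 cm

The selector passes v = E/B = 3.49×10^4/0.0371 = 9.41×10^5 m/s.
In the deflection region, r = mv/(qB₂) = (2.32×10^-26)(9.41×10^5) / [(1×1.60×10^-19)(0.748)] = 0.183 m.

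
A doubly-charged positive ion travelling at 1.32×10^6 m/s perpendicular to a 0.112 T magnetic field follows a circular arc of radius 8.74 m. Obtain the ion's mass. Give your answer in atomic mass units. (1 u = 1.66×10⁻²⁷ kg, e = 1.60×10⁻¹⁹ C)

m ≈ 143 u

qvB = mv²/r ⇒ m = qBr/v.
m = (2×1.60×10^-19)(0.112)(8.74) / (1.32×10^6) = 2.37×10^-25 kg = 143 u.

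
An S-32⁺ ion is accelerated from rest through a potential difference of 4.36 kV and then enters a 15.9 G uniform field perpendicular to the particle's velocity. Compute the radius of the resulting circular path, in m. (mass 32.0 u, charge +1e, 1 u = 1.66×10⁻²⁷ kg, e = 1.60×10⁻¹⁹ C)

The kinetic energy gained is K = qV = (1×1.60×10^-19)(4360) = 6.98×10^-16 J.
v = √(2K/m) = 1.62×10^5 m/s.
r = mv/(qB) = (5.31×10^-26)(1.62×10^5) / [(1×1.60×10^-19)(1.59×10^-3)] = 33.8 m.

r ≈ 33.8 m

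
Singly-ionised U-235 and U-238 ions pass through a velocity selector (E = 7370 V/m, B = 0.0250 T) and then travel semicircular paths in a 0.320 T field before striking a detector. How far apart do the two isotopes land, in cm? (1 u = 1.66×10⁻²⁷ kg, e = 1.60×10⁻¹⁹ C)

Both emerge at v = E/B₁ = 2.95×10^5 m/s.
r = mv/(qB₂), so r₁ = 2.2461 m and r₂ = 2.2748 m, giving Δr = 0.0287 m.
After a semicircle each ion lands a diameter 2r from the entry slit, so the separation is 2Δr = 0.0573 m.

Δd ≈ 5.73 cm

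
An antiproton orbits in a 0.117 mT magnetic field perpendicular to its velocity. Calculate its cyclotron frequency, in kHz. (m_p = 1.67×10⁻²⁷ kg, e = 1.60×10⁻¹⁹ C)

f ≈ 1.78 kHz

f = qB/(2πm) = (1×1.60×10^-19)(1.17×10^-4) / [2π(1.67×10^-27)] = 1780 Hz.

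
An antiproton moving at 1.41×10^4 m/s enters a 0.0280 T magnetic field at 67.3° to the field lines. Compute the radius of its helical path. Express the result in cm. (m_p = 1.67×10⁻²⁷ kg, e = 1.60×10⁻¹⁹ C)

r ≈ 0.485 cm

Only the perpendicular component v⊥ = v sin67.3° = 1.30×10^4 m/s is bent by the field.
r = m v⊥ /(qB) = (1.67×10^-27)(1.30×10^4) / [(1×1.60×10^-19)(0.0280)] = 4.85×10^-3 m.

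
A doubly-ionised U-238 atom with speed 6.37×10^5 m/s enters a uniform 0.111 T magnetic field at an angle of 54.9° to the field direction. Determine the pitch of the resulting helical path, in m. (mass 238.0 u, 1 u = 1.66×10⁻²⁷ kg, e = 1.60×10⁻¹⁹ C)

pitch ≈ 25.6 m

The velocity component along B is v∥ = v cos54.9° = 3.66×10^5 m/s.
The cyclotron period T = 2πm/(qB) = 6.99×10^-5 s is set by m, q, B alone.
Pitch = v∥·T = (3.66×10^5)(6.99×10^-5) = 25.6 m.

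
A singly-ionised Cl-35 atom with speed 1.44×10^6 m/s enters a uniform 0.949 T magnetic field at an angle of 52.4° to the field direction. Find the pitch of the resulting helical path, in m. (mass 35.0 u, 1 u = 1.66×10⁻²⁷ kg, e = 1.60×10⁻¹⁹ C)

pitch ≈ 2.11 m

The velocity component along B is v∥ = v cos52.4° = 8.79×10^5 m/s.
The cyclotron period T = 2πm/(qB) = 2.40×10^-6 s is set by m, q, B alone.
Pitch = v∥·T = (8.79×10^5)(2.40×10^-6) = 2.11 m.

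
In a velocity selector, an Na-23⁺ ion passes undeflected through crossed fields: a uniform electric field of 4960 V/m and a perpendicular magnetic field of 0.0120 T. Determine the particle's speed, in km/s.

For zero net force, qE = qvB, so v = E/B.
v = (4960) / (0.0120) = 4.13×10^5 m/s.

v ≈ 413 km/s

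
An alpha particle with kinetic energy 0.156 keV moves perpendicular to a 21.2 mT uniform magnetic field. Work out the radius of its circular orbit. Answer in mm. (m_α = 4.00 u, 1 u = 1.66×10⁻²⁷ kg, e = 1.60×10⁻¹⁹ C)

r ≈ 84.9 mm

Convert the energy: K = 0.156 keV = 2.50×10^-17 J.
v = √(2K/m) = √(2·2.50×10^-17/6.64×10^-27) = 8.67×10^4 m/s.
r = mv/(qB) = (6.64×10^-27)(8.67×10^4) / [(2×1.60×10^-19)(0.0212)] = 0.0849 m.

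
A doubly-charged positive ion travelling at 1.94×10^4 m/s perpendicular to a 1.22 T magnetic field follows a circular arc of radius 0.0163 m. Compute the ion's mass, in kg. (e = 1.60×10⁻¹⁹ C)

m ≈ 3.28×10^-25 kg

qvB = mv²/r ⇒ m = qBr/v.
m = (2×1.60×10^-19)(1.22)(0.0163) / (1.94×10^4) = 3.28×10^-25 kg.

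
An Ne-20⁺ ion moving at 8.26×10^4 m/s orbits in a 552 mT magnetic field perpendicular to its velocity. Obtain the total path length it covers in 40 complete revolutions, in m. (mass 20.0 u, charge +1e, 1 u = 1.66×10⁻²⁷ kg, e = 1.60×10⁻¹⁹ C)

r = mv/(qB) = 0.0310 m, so one revolution covers 2πr = 0.195 m.
In 40 revolutions: L = 40·2πr = 7.80 m.

L ≈ 7.80 m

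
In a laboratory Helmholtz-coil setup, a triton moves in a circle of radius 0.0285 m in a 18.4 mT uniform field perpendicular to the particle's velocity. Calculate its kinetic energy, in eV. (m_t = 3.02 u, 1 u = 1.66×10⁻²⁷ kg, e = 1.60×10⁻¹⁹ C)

K ≈ 4.39 eV

v = qBr/m = (1×1.60×10^-19)(0.0184)(0.0285) / (5.01×10^-27) = 1.67×10^4 m/s.
K = ½mv² = 0.5·(5.01×10^-27)·(1.67×10^4)² = 7.02×10^-19 J = 4.39 eV.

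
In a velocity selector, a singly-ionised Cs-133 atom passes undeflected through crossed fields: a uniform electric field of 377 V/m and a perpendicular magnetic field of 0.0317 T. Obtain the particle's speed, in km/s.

v ≈ 11.9 km/s

For zero net force, qE = qvB, so v = E/B.
v = (377) / (0.0317) = 1.19×10^4 m/s.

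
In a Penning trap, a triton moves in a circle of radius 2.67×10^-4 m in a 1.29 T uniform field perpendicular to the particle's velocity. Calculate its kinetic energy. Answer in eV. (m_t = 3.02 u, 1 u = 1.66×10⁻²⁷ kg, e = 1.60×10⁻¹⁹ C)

v = qBr/m = (1×1.60×10^-19)(1.29)(2.67×10^-4) / (5.01×10^-27) = 1.10×10^4 m/s.
K = ½mv² = 0.5·(5.01×10^-27)·(1.10×10^4)² = 3.03×10^-19 J = 1.89 eV.

K ≈ 1.89 eV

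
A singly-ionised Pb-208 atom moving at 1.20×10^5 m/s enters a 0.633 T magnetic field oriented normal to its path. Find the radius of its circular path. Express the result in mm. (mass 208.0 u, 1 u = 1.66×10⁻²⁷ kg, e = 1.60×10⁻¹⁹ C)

r ≈ 409 mm

The magnetic force provides the centripetal force: qvB = mv²/r, so r = mv/(qB).
r = (3.45×10^-25 kg)(1.20×10^5 m/s) / [(1×1.60×10^-19 C)(0.633 T)] = 0.409 m.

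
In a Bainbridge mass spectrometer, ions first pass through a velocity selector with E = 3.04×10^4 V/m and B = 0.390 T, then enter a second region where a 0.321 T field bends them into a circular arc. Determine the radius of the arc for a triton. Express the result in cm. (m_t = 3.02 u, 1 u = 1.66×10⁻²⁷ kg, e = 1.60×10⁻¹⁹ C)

r ≈ 0.761 cm

The selector passes v = E/B = 3.04×10^4/0.390 = 7.79×10^4 m/s.
In the deflection region, r = mv/(qB₂) = (5.01×10^-27)(7.79×10^4) / [(1×1.60×10^-19)(0.321)] = 7.61×10^-3 m.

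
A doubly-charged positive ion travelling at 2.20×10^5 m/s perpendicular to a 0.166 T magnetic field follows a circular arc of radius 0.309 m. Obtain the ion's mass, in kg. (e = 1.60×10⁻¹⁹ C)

qvB = mv²/r ⇒ m = qBr/v.
m = (2×1.60×10^-19)(0.166)(0.309) / (2.20×10^5) = 7.46×10^-26 kg.

m ≈ 7.46×10^-26 kg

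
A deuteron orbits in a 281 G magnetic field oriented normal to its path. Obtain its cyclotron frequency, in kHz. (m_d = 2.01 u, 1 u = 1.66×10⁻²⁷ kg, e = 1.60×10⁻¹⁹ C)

f = qB/(2πm) = (1×1.60×10^-19)(0.0281) / [2π(3.34×10^-27)] = 2.14×10^5 Hz.

f ≈ 214 kHz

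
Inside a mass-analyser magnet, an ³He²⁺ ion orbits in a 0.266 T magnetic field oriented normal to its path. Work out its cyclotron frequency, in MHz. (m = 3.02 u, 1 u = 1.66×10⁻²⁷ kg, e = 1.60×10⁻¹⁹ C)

f ≈ 2.70 MHz

f = qB/(2πm) = (2×1.60×10^-19)(0.266) / [2π(5.01×10^-27)] = 2.70×10^6 Hz.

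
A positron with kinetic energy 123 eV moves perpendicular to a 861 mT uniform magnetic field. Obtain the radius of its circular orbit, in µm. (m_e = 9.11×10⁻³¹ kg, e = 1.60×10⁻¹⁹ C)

Convert the energy: K = 123 eV = 1.97×10^-17 J.
v = √(2K/m) = √(2·1.97×10^-17/9.11×10^-31) = 6.57×10^6 m/s.
r = mv/(qB) = (9.11×10^-31)(6.57×10^6) / [(1×1.60×10^-19)(0.861)] = 4.35×10^-5 m.

r ≈ 43.5 µm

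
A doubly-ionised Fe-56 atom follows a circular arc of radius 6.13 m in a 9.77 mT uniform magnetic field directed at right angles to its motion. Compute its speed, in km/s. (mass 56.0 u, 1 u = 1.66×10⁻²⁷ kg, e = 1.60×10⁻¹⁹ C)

From qvB = mv²/r, v = qBr/m.
v = (2×1.60×10^-19)(9.77×10^-3)(6.13) / (9.30×10^-26) = 2.06×10^5 m/s.

v ≈ 206 km/s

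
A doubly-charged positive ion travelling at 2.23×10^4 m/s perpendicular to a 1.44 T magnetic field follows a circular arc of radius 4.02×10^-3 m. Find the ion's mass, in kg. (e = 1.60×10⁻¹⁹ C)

qvB = mv²/r ⇒ m = qBr/v.
m = (2×1.60×10^-19)(1.44)(4.02×10^-3) / (2.23×10^4) = 8.31×10^-26 kg.

m ≈ 8.31×10^-26 kg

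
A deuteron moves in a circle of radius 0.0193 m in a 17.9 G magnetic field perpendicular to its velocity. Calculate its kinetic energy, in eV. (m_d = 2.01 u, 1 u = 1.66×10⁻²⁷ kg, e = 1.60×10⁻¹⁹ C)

K ≈ 0.0286 eV

v = qBr/m = (1×1.60×10^-19)(1.79×10^-3)(0.0193) / (3.34×10^-27) = 1660 m/s.
K = ½mv² = 0.5·(3.34×10^-27)·(1660)² = 4.58×10^-21 J = 0.0286 eV.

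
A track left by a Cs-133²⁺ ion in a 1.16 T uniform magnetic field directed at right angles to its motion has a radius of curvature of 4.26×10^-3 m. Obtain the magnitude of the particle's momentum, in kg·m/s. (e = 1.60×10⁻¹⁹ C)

p ≈ 1.58×10^-21 kg·m/s

Since qvB = mv²/r, the momentum p = mv = qBr.
p = (2×1.60×10^-19)(1.16)(4.26×10^-3) = 1.58×10^-21 kg·m/s.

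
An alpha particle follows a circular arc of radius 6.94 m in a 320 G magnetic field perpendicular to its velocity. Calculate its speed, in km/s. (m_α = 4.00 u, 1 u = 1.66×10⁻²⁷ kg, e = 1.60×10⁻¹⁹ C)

v ≈ 10700 km/s

From qvB = mv²/r, v = qBr/m.
v = (2×1.60×10^-19)(0.0320)(6.94) / (6.64×10^-27) = 1.07×10^7 m/s.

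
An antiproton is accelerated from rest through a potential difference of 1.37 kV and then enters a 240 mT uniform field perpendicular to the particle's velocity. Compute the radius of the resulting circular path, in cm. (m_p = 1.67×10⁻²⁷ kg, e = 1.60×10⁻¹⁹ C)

r ≈ 2.23 cm

The kinetic energy gained is K = qV = (1×1.60×10^-19)(1370) = 2.19×10^-16 J.
v = √(2K/m) = 5.12×10^5 m/s.
r = mv/(qB) = (1.67×10^-27)(5.12×10^5) / [(1×1.60×10^-19)(0.240)] = 0.0223 m.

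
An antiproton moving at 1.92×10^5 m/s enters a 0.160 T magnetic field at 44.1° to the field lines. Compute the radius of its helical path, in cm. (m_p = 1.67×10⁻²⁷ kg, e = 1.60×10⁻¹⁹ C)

Only the perpendicular component v⊥ = v sin44.1° = 1.34×10^5 m/s is bent by the field.
r = m v⊥ /(qB) = (1.67×10^-27)(1.34×10^5) / [(1×1.60×10^-19)(0.160)] = 8.72×10^-3 m.

r ≈ 0.872 cm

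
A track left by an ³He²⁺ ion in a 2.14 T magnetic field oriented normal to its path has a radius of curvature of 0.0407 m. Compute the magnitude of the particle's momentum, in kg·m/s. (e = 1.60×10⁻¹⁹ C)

Since qvB = mv²/r, the momentum p = mv = qBr.
p = (2×1.60×10^-19)(2.14)(0.0407) = 2.79×10^-20 kg·m/s.

p ≈ 2.79×10^-20 kg·m/s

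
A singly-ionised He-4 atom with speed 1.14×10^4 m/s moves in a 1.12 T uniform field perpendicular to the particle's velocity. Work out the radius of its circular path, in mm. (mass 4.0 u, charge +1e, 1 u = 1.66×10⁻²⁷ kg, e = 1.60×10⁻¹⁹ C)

r ≈ 0.422 mm

The magnetic force provides the centripetal force: qvB = mv²/r, so r = mv/(qB).
r = (6.64×10^-27 kg)(1.14×10^4 m/s) / [(1×1.60×10^-19 C)(1.12 T)] = 4.22×10^-4 m.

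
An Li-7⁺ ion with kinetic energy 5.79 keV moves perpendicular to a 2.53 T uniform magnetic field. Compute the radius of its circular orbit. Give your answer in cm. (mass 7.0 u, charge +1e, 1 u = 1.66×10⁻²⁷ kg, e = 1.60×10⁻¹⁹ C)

r ≈ 1.15 cm

Convert the energy: K = 5.79 keV = 9.26×10^-16 J.
v = √(2K/m) = √(2·9.26×10^-16/1.16×10^-26) = 3.99×10^5 m/s.
r = mv/(qB) = (1.16×10^-26)(3.99×10^5) / [(1×1.60×10^-19)(2.53)] = 0.0115 m.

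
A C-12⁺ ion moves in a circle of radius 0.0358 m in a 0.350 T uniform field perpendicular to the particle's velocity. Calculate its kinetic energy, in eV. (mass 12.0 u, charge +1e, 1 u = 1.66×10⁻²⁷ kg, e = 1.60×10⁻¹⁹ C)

v = qBr/m = (1×1.60×10^-19)(0.350)(0.0358) / (1.99×10^-26) = 1.01×10^5 m/s.
K = ½mv² = 0.5·(1.99×10^-26)·(1.01×10^5)² = 1.01×10^-16 J = 631 eV.

K ≈ 631 eV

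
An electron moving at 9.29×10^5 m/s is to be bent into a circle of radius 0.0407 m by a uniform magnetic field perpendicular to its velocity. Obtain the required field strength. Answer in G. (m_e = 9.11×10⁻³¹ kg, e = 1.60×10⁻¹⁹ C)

B ≈ 1.30 G

qvB = mv²/r gives B = mv/(qr).
B = (9.11×10^-31)(9.29×10^5) / [(1×1.60×10^-19)(0.0407)] = 1.30×10^-4 T.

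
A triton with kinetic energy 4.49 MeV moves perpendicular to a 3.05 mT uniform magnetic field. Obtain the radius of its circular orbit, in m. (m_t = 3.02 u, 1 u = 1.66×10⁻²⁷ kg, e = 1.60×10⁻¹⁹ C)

Convert the energy: K = 4.49 MeV = 7.18×10^-13 J.
v = √(2K/m) = √(2·7.18×10^-13/5.01×10^-27) = 1.69×10^7 m/s.
r = mv/(qB) = (5.01×10^-27)(1.69×10^7) / [(1×1.60×10^-19)(3.05×10^-3)] = 174 m.

r ≈ 174 m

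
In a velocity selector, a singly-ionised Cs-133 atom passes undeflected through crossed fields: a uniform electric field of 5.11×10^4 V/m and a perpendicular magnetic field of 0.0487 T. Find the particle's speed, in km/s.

v ≈ 1050 km/s

For zero net force, qE = qvB, so v = E/B.
v = (5.11×10^4) / (0.0487) = 1.05×10^6 m/s.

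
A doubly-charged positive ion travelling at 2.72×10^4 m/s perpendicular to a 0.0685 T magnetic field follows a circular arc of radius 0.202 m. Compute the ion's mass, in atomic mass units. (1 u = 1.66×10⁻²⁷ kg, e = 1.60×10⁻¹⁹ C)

qvB = mv²/r ⇒ m = qBr/v.
m = (2×1.60×10^-19)(0.0685)(0.202) / (2.72×10^4) = 1.63×10^-25 kg = 98.1 u.

m ≈ 98.1 u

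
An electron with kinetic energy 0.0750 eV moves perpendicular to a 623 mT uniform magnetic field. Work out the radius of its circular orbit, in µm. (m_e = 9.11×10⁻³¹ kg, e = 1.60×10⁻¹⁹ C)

r ≈ 1.48 µm

Convert the energy: K = 0.0750 eV = 1.20×10^-20 J.
v = √(2K/m) = √(2·1.20×10^-20/9.11×10^-31) = 1.62×10^5 m/s.
r = mv/(qB) = (9.11×10^-31)(1.62×10^5) / [(1×1.60×10^-19)(0.623)] = 1.48×10^-6 m.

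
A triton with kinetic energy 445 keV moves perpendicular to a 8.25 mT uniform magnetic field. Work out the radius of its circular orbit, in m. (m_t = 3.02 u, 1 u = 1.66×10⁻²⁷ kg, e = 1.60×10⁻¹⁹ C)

Convert the energy: K = 445 keV = 7.12×10^-14 J.
v = √(2K/m) = √(2·7.12×10^-14/5.01×10^-27) = 5.33×10^6 m/s.
r = mv/(qB) = (5.01×10^-27)(5.33×10^6) / [(1×1.60×10^-19)(8.25×10^-3)] = 20.2 m.

r ≈ 20.2 m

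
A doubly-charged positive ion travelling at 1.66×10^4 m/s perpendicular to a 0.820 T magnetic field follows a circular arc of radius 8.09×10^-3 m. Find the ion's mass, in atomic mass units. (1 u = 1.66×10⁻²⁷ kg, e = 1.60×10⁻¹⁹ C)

m ≈ 77.0 u

qvB = mv²/r ⇒ m = qBr/v.
m = (2×1.60×10^-19)(0.820)(8.09×10^-3) / (1.66×10^4) = 1.28×10^-25 kg = 77.0 u.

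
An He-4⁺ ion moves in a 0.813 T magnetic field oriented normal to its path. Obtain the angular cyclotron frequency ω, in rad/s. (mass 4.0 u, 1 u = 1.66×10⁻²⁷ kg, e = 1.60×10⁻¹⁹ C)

ω = qB/m = (1×1.60×10^-19)(0.813) / (6.64×10^-27) = 1.96×10^7 rad/s.

ω ≈ 1.96×10^7 rad/s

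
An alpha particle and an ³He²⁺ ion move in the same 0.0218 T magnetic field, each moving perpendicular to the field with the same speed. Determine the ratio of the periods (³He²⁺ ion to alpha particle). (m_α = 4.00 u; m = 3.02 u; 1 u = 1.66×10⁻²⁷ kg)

T = 2πm/(qB) is independent of speed, so T₂/T₁ = (m₂/q₂)/(m₁/q₁).
T_{³He²⁺ ion}/T_{alpha particle} = (5.01×10^-27/2e) / (6.64×10^-27/2e) = 0.755.

ratio ≈ 0.755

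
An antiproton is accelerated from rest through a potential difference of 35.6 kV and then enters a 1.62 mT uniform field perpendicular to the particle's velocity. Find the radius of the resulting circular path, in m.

r ≈ 16.8 m

The kinetic energy gained is K = qV = (1×1.60×10^-19)(3.56×10^4) = 5.70×10^-15 J.
v = √(2K/m) = 2.61×10^6 m/s.
r = mv/(qB) = (1.67×10^-27)(2.61×10^6) / [(1×1.60×10^-19)(1.62×10^-3)] = 16.8 m.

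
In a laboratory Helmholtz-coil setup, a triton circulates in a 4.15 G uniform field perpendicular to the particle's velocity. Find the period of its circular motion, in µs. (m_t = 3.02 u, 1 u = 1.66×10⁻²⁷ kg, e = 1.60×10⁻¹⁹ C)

The cyclotron period is independent of speed: T = 2πm/(qB).
T = 2π(5.01×10^-27) / [(1×1.60×10^-19)(4.15×10^-4)] = 4.74×10^-4 s.

T ≈ 474 µs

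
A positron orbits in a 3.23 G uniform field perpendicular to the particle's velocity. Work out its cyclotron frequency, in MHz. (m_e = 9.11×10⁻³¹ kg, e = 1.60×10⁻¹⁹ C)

f = qB/(2πm) = (1×1.60×10^-19)(3.23×10^-4) / [2π(9.11×10^-31)] = 9.03×10^6 Hz.

f ≈ 9.03 MHz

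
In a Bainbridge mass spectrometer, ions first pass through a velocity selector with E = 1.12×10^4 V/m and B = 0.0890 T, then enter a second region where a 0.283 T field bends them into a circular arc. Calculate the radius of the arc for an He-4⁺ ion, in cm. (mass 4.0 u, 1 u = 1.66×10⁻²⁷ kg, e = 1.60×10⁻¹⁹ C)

r ≈ 1.85 cm

The selector passes v = E/B = 1.12×10^4/0.0890 = 1.26×10^5 m/s.
In the deflection region, r = mv/(qB₂) = (6.64×10^-27)(1.26×10^5) / [(1×1.60×10^-19)(0.283)] = 0.0185 m.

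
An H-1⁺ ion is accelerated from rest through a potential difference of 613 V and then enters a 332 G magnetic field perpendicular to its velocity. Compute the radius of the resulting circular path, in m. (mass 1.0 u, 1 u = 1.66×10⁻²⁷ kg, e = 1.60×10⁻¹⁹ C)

r ≈ 0.107 m

The kinetic energy gained is K = qV = (1×1.60×10^-19)(613) = 9.81×10^-17 J.
v = √(2K/m) = 3.44×10^5 m/s.
r = mv/(qB) = (1.66×10^-27)(3.44×10^5) / [(1×1.60×10^-19)(0.0332)] = 0.107 m.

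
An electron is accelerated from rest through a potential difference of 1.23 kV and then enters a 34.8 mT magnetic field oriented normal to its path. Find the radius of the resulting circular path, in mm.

The kinetic energy gained is K = qV = (1×1.60×10^-19)(1230) = 1.97×10^-16 J.
v = √(2K/m) = 2.08×10^7 m/s.
r = mv/(qB) = (9.11×10^-31)(2.08×10^7) / [(1×1.60×10^-19)(0.0348)] = 3.40×10^-3 m.

r ≈ 3.40 mm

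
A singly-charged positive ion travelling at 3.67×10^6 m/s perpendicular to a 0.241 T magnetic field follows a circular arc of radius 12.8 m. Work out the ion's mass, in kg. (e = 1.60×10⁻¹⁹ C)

m ≈ 1.34×10^-25 kg

qvB = mv²/r ⇒ m = qBr/v.
m = (1×1.60×10^-19)(0.241)(12.8) / (3.67×10^6) = 1.34×10^-25 kg.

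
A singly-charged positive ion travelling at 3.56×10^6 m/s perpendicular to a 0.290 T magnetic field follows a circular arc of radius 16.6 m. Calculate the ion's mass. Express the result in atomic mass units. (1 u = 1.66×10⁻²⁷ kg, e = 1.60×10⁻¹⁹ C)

qvB = mv²/r ⇒ m = qBr/v.
m = (1×1.60×10^-19)(0.290)(16.6) / (3.56×10^6) = 2.16×10^-25 kg = 130 u.

m ≈ 130 u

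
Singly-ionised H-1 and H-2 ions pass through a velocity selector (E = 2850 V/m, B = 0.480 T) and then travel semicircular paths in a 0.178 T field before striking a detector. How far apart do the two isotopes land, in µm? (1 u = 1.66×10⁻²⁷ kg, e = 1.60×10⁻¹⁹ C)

Δd ≈ 692 µm

Both emerge at v = E/B₁ = 5940 m/s.
r = mv/(qB₂), so r₁ = 3.46×10^-4 m and r₂ = 6.92×10^-4 m, giving Δr = 3.46×10^-4 m.
After a semicircle each ion lands a diameter 2r from the entry slit, so the separation is 2Δr = 6.92×10^-4 m.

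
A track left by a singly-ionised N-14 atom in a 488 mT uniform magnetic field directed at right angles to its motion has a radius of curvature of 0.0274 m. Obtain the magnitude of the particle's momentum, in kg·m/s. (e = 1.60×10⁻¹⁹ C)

Since qvB = mv²/r, the momentum p = mv = qBr.
p = (1×1.60×10^-19)(0.488)(0.0274) = 2.14×10^-21 kg·m/s.

p ≈ 2.14×10^-21 kg·m/s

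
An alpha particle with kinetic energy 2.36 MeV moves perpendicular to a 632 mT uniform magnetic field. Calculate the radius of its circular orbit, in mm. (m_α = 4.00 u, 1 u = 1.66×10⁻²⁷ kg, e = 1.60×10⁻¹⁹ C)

r ≈ 350 mm

Convert the energy: K = 2.36 MeV = 3.78×10^-13 J.
v = √(2K/m) = √(2·3.78×10^-13/6.64×10^-27) = 1.07×10^7 m/s.
r = mv/(qB) = (6.64×10^-27)(1.07×10^7) / [(2×1.60×10^-19)(0.632)] = 0.350 m.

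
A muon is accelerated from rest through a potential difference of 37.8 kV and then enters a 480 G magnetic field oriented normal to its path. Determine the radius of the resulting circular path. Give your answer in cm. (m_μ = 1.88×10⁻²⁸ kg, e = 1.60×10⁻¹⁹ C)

r ≈ 19.6 cm

The kinetic energy gained is K = qV = (1×1.60×10^-19)(3.78×10^4) = 6.05×10^-15 J.
v = √(2K/m) = 8.02×10^6 m/s.
r = mv/(qB) = (1.88×10^-28)(8.02×10^6) / [(1×1.60×10^-19)(0.0480)] = 0.196 m.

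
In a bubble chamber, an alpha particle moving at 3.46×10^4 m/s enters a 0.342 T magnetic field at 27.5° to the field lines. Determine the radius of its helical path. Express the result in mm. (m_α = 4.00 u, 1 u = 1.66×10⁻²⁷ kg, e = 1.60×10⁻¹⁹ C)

Only the perpendicular component v⊥ = v sin27.5° = 1.60×10^4 m/s is bent by the field.
r = m v⊥ /(qB) = (6.64×10^-27)(1.60×10^4) / [(2×1.60×10^-19)(0.342)] = 9.69×10^-4 m.

r ≈ 0.969 mm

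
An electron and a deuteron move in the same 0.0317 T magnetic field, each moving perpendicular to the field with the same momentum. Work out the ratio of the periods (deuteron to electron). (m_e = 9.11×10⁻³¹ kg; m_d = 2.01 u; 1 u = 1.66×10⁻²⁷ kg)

ratio ≈ 3660

T = 2πm/(qB) is independent of speed, so T₂/T₁ = (m₂/q₂)/(m₁/q₁).
T_{deuteron}/T_{electron} = (3.34×10^-27/1e) / (9.11×10^-31/1e) = 3660.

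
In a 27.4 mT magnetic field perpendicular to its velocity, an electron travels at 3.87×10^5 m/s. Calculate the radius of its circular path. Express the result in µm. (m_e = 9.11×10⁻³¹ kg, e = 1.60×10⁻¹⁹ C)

r ≈ 80.4 µm

The magnetic force provides the centripetal force: qvB = mv²/r, so r = mv/(qB).
r = (9.11×10^-31 kg)(3.87×10^5 m/s) / [(1×1.60×10^-19 C)(0.0274 T)] = 8.04×10^-5 m.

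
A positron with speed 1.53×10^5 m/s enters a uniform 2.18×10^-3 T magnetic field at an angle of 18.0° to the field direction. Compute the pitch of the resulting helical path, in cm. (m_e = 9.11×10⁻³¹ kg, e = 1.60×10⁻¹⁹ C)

The velocity component along B is v∥ = v cos18.0° = 1.46×10^5 m/s.
The cyclotron period T = 2πm/(qB) = 1.64×10^-8 s is set by m, q, B alone.
Pitch = v∥·T = (1.46×10^5)(1.64×10^-8) = 2.39×10^-3 m.

pitch ≈ 0.239 cm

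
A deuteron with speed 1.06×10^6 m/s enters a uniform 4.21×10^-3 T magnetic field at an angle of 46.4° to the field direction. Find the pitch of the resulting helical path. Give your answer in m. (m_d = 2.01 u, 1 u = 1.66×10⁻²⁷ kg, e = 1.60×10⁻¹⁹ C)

pitch ≈ 22.8 m

The velocity component along B is v∥ = v cos46.4° = 7.31×10^5 m/s.
The cyclotron period T = 2πm/(qB) = 3.11×10^-5 s is set by m, q, B alone.
Pitch = v∥·T = (7.31×10^5)(3.11×10^-5) = 22.8 m.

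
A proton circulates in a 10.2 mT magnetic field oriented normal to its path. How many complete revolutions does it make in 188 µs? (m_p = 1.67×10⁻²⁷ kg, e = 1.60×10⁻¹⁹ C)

N = 29

T = 2πm/(qB) = 2π(1.67×10^-27) / [(1×1.60×10^-19)(0.0102)] = 6.4295×10^-6 s.
N = t/T = 1.88×10^-4 / 6.4295×10^-6 ≈ 29.24, so 29 complete revolutions.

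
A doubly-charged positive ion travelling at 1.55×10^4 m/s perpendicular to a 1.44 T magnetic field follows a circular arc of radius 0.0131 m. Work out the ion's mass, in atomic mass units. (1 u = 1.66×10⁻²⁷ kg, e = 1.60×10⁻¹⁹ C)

qvB = mv²/r ⇒ m = qBr/v.
m = (2×1.60×10^-19)(1.44)(0.0131) / (1.55×10^4) = 3.89×10^-25 kg = 235 u.

m ≈ 235 u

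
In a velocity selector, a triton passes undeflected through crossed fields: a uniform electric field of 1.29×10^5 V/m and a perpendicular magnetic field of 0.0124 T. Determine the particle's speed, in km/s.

v ≈ 10400 km/s

For zero net force, qE = qvB, so v = E/B.
v = (1.29×10^5) / (0.0124) = 1.04×10^7 m/s.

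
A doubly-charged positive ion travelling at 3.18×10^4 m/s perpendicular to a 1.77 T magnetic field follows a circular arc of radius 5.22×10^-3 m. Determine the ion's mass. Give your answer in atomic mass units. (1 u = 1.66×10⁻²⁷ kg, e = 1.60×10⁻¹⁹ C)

qvB = mv²/r ⇒ m = qBr/v.
m = (2×1.60×10^-19)(1.77)(5.22×10^-3) / (3.18×10^4) = 9.30×10^-26 kg = 56.0 u.

m ≈ 56.0 u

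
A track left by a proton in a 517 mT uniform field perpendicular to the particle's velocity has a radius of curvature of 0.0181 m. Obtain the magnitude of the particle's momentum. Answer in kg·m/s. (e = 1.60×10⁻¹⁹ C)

Since qvB = mv²/r, the momentum p = mv = qBr.
p = (1×1.60×10^-19)(0.517)(0.0181) = 1.50×10^-21 kg·m/s.

p ≈ 1.50×10^-21 kg·m/s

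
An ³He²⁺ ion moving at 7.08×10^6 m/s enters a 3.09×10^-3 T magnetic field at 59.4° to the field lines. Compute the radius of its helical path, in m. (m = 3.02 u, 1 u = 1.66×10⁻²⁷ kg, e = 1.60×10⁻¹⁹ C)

Only the perpendicular component v⊥ = v sin59.4° = 6.09×10^6 m/s is bent by the field.
r = m v⊥ /(qB) = (5.01×10^-27)(6.09×10^6) / [(2×1.60×10^-19)(3.09×10^-3)] = 30.9 m.

r ≈ 30.9 m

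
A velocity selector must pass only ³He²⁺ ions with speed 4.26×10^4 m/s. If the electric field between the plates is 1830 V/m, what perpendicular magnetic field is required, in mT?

B ≈ 43.0 mT

qE = qvB ⇒ B = E/v = (1830) / (4.26×10^4) = 0.0430 T.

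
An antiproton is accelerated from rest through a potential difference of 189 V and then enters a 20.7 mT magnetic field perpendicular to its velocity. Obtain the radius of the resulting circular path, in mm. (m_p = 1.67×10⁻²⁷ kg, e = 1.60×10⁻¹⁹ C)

r ≈ 96.0 mm

The kinetic energy gained is K = qV = (1×1.60×10^-19)(189) = 3.02×10^-17 J.
v = √(2K/m) = 1.90×10^5 m/s.
r = mv/(qB) = (1.67×10^-27)(1.90×10^5) / [(1×1.60×10^-19)(0.0207)] = 0.0960 m.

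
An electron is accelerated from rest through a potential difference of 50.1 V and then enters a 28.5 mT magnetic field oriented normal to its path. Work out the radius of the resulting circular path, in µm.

The kinetic energy gained is K = qV = (1×1.60×10^-19)(50.1) = 8.02×10^-18 J.
v = √(2K/m) = 4.20×10^6 m/s.
r = mv/(qB) = (9.11×10^-31)(4.20×10^6) / [(1×1.60×10^-19)(0.0285)] = 8.38×10^-4 m.

r ≈ 838 µm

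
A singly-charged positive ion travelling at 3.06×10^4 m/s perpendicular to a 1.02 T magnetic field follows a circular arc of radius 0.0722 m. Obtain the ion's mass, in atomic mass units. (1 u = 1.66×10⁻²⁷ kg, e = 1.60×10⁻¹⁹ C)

qvB = mv²/r ⇒ m = qBr/v.
m = (1×1.60×10^-19)(1.02)(0.0722) / (3.06×10^4) = 3.85×10^-25 kg = 232 u.

m ≈ 232 u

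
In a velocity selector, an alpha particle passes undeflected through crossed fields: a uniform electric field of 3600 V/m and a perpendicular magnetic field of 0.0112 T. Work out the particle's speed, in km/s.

For zero net force, qE = qvB, so v = E/B.
v = (3600) / (0.0112) = 3.21×10^5 m/s.

v ≈ 321 km/s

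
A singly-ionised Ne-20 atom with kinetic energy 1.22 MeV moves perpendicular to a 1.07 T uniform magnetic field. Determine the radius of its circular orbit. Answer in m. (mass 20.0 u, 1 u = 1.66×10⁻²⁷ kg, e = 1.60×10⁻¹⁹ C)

Convert the energy: K = 1.22 MeV = 1.95×10^-13 J.
v = √(2K/m) = √(2·1.95×10^-13/3.32×10^-26) = 3.43×10^6 m/s.
r = mv/(qB) = (3.32×10^-26)(3.43×10^6) / [(1×1.60×10^-19)(1.07)] = 0.665 m.

r ≈ 0.665 m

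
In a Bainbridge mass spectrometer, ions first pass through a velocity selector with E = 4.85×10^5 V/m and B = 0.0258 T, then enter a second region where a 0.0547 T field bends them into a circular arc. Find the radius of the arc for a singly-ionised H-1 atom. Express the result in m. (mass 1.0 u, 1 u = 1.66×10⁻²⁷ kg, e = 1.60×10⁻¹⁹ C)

r ≈ 3.57 m

The selector passes v = E/B = 4.85×10^5/0.0258 = 1.88×10^7 m/s.
In the deflection region, r = mv/(qB₂) = (1.66×10^-27)(1.88×10^7) / [(1×1.60×10^-19)(0.0547)] = 3.57 m.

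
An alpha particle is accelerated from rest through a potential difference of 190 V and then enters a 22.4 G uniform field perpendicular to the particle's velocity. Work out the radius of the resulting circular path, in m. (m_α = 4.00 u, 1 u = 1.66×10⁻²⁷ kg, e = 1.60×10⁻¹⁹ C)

The kinetic energy gained is K = qV = (2×1.60×10^-19)(190) = 6.08×10^-17 J.
v = √(2K/m) = 1.35×10^5 m/s.
r = mv/(qB) = (6.64×10^-27)(1.35×10^5) / [(2×1.60×10^-19)(2.24×10^-3)] = 1.25 m.

r ≈ 1.25 m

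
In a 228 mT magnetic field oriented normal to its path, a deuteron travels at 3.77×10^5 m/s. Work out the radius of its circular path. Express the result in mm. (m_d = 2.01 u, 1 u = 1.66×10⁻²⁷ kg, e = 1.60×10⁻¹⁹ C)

The magnetic force provides the centripetal force: qvB = mv²/r, so r = mv/(qB).
r = (3.34×10^-27 kg)(3.77×10^5 m/s) / [(1×1.60×10^-19 C)(0.228 T)] = 0.0345 m.

r ≈ 34.5 mm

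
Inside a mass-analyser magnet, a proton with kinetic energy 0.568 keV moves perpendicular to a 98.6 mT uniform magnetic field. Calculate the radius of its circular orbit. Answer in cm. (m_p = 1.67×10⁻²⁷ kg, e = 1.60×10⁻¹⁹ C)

Convert the energy: K = 0.568 keV = 9.09×10^-17 J.
v = √(2K/m) = √(2·9.09×10^-17/1.67×10^-27) = 3.30×10^5 m/s.
r = mv/(qB) = (1.67×10^-27)(3.30×10^5) / [(1×1.60×10^-19)(0.0986)] = 0.0349 m.

r ≈ 3.49 cm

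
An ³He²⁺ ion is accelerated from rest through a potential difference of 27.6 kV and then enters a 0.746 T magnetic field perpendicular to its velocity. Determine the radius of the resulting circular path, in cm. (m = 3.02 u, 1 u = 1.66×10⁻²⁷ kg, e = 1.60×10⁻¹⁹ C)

The kinetic energy gained is K = qV = (2×1.60×10^-19)(2.76×10^4) = 8.83×10^-15 J.
v = √(2K/m) = 1.88×10^6 m/s.
r = mv/(qB) = (5.01×10^-27)(1.88×10^6) / [(2×1.60×10^-19)(0.746)] = 0.0394 m.

r ≈ 3.94 cm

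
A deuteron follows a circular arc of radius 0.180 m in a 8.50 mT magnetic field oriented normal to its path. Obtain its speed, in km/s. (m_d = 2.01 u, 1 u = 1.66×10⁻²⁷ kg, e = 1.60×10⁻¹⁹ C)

From qvB = mv²/r, v = qBr/m.
v = (1×1.60×10^-19)(8.50×10^-3)(0.180) / (3.34×10^-27) = 7.34×10^4 m/s.

v ≈ 73.4 km/s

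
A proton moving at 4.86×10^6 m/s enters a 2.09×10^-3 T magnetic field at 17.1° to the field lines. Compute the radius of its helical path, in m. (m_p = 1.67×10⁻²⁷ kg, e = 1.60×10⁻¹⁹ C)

r ≈ 7.14 m

Only the perpendicular component v⊥ = v sin17.1° = 1.43×10^6 m/s is bent by the field.
r = m v⊥ /(qB) = (1.67×10^-27)(1.43×10^6) / [(1×1.60×10^-19)(2.09×10^-3)] = 7.14 m.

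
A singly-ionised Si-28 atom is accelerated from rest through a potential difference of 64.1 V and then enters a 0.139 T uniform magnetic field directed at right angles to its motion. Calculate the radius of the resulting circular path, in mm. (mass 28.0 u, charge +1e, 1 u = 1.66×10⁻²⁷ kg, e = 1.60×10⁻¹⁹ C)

The kinetic energy gained is K = qV = (1×1.60×10^-19)(64.1) = 1.03×10^-17 J.
v = √(2K/m) = 2.10×10^4 m/s.
r = mv/(qB) = (4.65×10^-26)(2.10×10^4) / [(1×1.60×10^-19)(0.139)] = 0.0439 m.

r ≈ 43.9 mm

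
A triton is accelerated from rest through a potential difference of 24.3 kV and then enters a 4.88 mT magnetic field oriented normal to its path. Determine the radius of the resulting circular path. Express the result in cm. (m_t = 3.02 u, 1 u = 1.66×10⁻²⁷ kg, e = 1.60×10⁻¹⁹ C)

The kinetic energy gained is K = qV = (1×1.60×10^-19)(2.43×10^4) = 3.89×10^-15 J.
v = √(2K/m) = 1.25×10^6 m/s.
r = mv/(qB) = (5.01×10^-27)(1.25×10^6) / [(1×1.60×10^-19)(4.88×10^-3)] = 8.00 m.

r ≈ 800 cm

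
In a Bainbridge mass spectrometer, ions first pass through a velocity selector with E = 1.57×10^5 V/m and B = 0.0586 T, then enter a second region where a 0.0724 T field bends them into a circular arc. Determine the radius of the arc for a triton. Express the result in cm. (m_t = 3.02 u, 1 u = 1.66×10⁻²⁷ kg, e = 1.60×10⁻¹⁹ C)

r ≈ 116 cm

The selector passes v = E/B = 1.57×10^5/0.0586 = 2.68×10^6 m/s.
In the deflection region, r = mv/(qB₂) = (5.01×10^-27)(2.68×10^6) / [(1×1.60×10^-19)(0.0724)] = 1.16 m.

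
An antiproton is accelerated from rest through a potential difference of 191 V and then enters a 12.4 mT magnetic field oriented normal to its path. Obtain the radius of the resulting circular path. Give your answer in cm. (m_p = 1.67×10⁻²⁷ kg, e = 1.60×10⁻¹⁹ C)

r ≈ 16.1 cm

The kinetic energy gained is K = qV = (1×1.60×10^-19)(191) = 3.06×10^-17 J.
v = √(2K/m) = 1.91×10^5 m/s.
r = mv/(qB) = (1.67×10^-27)(1.91×10^5) / [(1×1.60×10^-19)(0.0124)] = 0.161 m.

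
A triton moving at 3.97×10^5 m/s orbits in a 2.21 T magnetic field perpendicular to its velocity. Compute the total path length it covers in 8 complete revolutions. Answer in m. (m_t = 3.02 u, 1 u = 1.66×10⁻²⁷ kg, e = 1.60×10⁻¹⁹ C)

L ≈ 0.283 m

r = mv/(qB) = 5.63×10^-3 m, so one revolution covers 2πr = 0.0354 m.
In 8 revolutions: L = 8·2πr = 0.283 m.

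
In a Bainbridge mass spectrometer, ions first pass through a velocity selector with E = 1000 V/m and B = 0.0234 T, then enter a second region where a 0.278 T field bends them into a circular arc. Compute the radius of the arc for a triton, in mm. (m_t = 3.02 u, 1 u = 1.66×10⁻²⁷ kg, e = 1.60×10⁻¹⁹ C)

r ≈ 4.82 mm

The selector passes v = E/B = 1000/0.0234 = 4.27×10^4 m/s.
In the deflection region, r = mv/(qB₂) = (5.01×10^-27)(4.27×10^4) / [(1×1.60×10^-19)(0.278)] = 4.82×10^-3 m.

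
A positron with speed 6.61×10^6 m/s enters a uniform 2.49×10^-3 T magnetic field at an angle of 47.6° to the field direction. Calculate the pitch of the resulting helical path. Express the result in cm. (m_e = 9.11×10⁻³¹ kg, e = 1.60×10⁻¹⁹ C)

The velocity component along B is v∥ = v cos47.6° = 4.46×10^6 m/s.
The cyclotron period T = 2πm/(qB) = 1.44×10^-8 s is set by m, q, B alone.
Pitch = v∥·T = (4.46×10^6)(1.44×10^-8) = 0.0640 m.

pitch ≈ 6.40 cm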